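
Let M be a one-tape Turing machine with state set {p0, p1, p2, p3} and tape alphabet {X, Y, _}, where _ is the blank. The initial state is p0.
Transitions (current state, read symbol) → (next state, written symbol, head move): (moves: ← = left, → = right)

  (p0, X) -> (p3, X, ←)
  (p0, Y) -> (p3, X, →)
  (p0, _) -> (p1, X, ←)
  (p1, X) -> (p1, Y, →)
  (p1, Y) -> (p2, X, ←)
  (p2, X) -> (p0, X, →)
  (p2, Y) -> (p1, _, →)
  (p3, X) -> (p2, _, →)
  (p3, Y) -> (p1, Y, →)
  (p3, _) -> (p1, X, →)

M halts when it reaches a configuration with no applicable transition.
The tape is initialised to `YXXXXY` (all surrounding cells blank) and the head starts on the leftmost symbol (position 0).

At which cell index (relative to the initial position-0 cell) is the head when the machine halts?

state=p0 head=0 tape=[Y]XXXXY__   (p0,Y)→(p3,X,→)
state=p3 head=1 tape=X[X]XXXY__   (p3,X)→(p2,_,→)
state=p2 head=2 tape=X_[X]XXY__   (p2,X)→(p0,X,→)
state=p0 head=3 tape=X_X[X]XY__   (p0,X)→(p3,X,←)
state=p3 head=2 tape=X_[X]XXY__   (p3,X)→(p2,_,→)
state=p2 head=3 tape=X__[X]XY__   (p2,X)→(p0,X,→)
state=p0 head=4 tape=X__X[X]Y__   (p0,X)→(p3,X,←)
state=p3 head=3 tape=X__[X]XY__   (p3,X)→(p2,_,→)
state=p2 head=4 tape=X___[X]Y__   (p2,X)→(p0,X,→)
state=p0 head=5 tape=X___X[Y]__   (p0,Y)→(p3,X,→)
state=p3 head=6 tape=X___XX[_]_   (p3,_)→(p1,X,→)
state=p1 head=7 tape=X___XXX[_]
At halt the head is at cell 7.

7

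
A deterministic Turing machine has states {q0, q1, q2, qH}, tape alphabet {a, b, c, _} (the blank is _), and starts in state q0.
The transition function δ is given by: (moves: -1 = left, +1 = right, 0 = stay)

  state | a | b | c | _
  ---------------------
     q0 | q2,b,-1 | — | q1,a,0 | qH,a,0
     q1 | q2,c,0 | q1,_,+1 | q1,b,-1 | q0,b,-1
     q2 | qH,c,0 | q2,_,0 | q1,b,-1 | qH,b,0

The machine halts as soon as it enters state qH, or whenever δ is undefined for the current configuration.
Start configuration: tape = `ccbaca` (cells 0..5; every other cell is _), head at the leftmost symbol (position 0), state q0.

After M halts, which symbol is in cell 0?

b

state=q0 head=0 tape=__[c]cbaca   (q0,c)→(q1,a,0)
state=q1 head=0 tape=__[a]cbaca   (q1,a)→(q2,c,0)
state=q2 head=0 tape=__[c]cbaca   (q2,c)→(q1,b,-1)
state=q1 head=-1 tape=_[_]bcbaca   (q1,_)→(q0,b,-1)
state=q0 head=-2 tape=[_]bbcbaca   (q0,_)→(qH,a,0)
state=qH head=-2 tape=[a]bbcbaca
Cell 0 holds b when M halts.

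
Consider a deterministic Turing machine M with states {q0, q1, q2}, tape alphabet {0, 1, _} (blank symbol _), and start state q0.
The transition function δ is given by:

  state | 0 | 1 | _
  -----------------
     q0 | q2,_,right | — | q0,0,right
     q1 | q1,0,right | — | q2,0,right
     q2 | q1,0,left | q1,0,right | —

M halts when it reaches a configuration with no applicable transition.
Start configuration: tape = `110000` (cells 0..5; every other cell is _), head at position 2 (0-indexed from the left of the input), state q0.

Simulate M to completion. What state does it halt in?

state=q0 head=2 tape=11[0]000__   (q0,0)→(q2,_,right)
state=q2 head=3 tape=11_[0]00__   (q2,0)→(q1,0,left)
state=q1 head=2 tape=11[_]000__   (q1,_)→(q2,0,right)
state=q2 head=3 tape=110[0]00__   (q2,0)→(q1,0,left)
state=q1 head=2 tape=11[0]000__   (q1,0)→(q1,0,right)
state=q1 head=3 tape=110[0]00__   (q1,0)→(q1,0,right)
state=q1 head=4 tape=1100[0]0__   (q1,0)→(q1,0,right)
state=q1 head=5 tape=11000[0]__   (q1,0)→(q1,0,right)
state=q1 head=6 tape=110000[_]_   (q1,_)→(q2,0,right)
state=q2 head=7 tape=1100000[_]
No transition is defined for (q2, _); M halts in state q2.

q2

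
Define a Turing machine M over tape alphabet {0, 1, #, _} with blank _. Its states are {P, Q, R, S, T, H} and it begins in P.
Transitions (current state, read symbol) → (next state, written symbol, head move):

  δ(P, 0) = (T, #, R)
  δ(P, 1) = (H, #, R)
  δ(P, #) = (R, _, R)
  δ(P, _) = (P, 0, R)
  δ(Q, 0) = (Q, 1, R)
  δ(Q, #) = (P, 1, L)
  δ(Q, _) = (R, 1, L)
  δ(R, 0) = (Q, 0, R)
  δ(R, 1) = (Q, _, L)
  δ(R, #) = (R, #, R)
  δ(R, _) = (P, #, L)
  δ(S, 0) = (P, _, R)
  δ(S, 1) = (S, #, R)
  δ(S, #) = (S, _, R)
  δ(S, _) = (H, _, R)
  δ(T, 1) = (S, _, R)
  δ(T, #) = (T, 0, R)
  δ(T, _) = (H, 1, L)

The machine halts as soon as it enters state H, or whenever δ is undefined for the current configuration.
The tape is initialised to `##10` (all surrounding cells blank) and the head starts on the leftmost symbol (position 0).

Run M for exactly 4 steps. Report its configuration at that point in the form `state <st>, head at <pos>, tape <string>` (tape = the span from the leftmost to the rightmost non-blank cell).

state=P head=0 tape=[#]#10   (P,#)→(R,_,R)
state=R head=1 tape=_[#]10   (R,#)→(R,#,R)
state=R head=2 tape=_#[1]0   (R,1)→(Q,_,L)
state=Q head=1 tape=_[#]_0   (Q,#)→(P,1,L)
state=P head=0 tape=[_]1_0
After 4 steps: state P, head at 0, tape 1_0.

state P, head at 0, tape 1_0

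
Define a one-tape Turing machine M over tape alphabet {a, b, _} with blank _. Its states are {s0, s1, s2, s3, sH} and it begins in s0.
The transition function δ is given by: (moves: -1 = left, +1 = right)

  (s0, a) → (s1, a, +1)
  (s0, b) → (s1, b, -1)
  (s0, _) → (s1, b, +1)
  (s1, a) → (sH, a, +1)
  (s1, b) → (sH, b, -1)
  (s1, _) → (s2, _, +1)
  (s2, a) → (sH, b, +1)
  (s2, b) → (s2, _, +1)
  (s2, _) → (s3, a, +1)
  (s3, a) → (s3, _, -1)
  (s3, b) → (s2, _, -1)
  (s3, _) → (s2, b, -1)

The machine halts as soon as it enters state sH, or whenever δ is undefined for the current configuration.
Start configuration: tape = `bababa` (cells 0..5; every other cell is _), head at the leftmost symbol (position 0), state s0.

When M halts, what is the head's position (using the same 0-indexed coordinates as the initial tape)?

s0 | _[b]ababa   read b → write b, move -1, go to s1
s1 | [_]bababa   read _ → write _, move +1, go to s2
s2 | _[b]ababa   read b → write _, move +1, go to s2
s2 | __[a]baba   read a → write b, move +1, go to sH
sH | __b[b]aba
At halt the head is at cell 2.

2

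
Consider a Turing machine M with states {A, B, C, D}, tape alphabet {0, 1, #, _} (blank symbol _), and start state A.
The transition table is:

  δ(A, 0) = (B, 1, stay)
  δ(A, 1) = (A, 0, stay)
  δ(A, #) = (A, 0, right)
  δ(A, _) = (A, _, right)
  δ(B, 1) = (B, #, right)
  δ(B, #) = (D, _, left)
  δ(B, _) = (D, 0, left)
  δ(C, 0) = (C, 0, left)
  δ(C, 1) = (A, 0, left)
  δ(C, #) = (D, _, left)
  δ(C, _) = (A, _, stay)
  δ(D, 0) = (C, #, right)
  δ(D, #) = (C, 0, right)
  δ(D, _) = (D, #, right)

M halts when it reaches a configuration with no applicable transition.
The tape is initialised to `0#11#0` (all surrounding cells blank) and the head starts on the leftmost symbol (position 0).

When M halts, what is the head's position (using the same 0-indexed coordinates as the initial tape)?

state=A head=0 tape=[0]#11#0_   (A,0)→(B,1,stay)
state=B head=0 tape=[1]#11#0_   (B,1)→(B,#,right)
state=B head=1 tape=#[#]11#0_   (B,#)→(D,_,left)
state=D head=0 tape=[#]_11#0_   (D,#)→(C,0,right)
state=C head=1 tape=0[_]11#0_   (C,_)→(A,_,stay)
state=A head=1 tape=0[_]11#0_   (A,_)→(A,_,right)
state=A head=2 tape=0_[1]1#0_   (A,1)→(A,0,stay)
state=A head=2 tape=0_[0]1#0_   (A,0)→(B,1,stay)
state=B head=2 tape=0_[1]1#0_   (B,1)→(B,#,right)
state=B head=3 tape=0_#[1]#0_   (B,1)→(B,#,right)
state=B head=4 tape=0_##[#]0_   (B,#)→(D,_,left)
state=D head=3 tape=0_#[#]_0_   (D,#)→(C,0,right)
state=C head=4 tape=0_#0[_]0_   (C,_)→(A,_,stay)
state=A head=4 tape=0_#0[_]0_   (A,_)→(A,_,right)
state=A head=5 tape=0_#0_[0]_   (A,0)→(B,1,stay)
state=B head=5 tape=0_#0_[1]_   (B,1)→(B,#,right)
state=B head=6 tape=0_#0_#[_]   (B,_)→(D,0,left)
state=D head=5 tape=0_#0_[#]0   (D,#)→(C,0,right)
state=C head=6 tape=0_#0_0[0]   (C,0)→(C,0,left)
state=C head=5 tape=0_#0_[0]0   (C,0)→(C,0,left)
state=C head=4 tape=0_#0[_]00   (C,_)→(A,_,stay)
state=A head=4 tape=0_#0[_]00   (A,_)→(A,_,right)
state=A head=5 tape=0_#0_[0]0   (A,0)→(B,1,stay)
state=B head=5 tape=0_#0_[1]0   (B,1)→(B,#,right)
state=B head=6 tape=0_#0_#[0]
At halt the head is at cell 6.

6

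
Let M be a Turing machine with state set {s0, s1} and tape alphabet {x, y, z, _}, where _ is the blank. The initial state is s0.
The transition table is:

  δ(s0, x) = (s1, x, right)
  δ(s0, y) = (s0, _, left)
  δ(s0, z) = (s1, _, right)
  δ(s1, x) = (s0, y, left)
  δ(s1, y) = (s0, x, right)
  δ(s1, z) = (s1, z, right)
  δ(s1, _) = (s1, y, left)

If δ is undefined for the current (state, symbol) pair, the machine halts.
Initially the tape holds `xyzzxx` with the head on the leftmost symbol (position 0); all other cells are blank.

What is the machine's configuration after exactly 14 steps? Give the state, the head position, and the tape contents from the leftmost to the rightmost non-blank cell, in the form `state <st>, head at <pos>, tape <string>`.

s0 | [x]yzzxx_   read x → write x, move right, go to s1
s1 | x[y]zzxx_   read y → write x, move right, go to s0
s0 | xx[z]zxx_   read z → write _, move right, go to s1
s1 | xx_[z]xx_   read z → write z, move right, go to s1
s1 | xx_z[x]x_   read x → write y, move left, go to s0
s0 | xx_[z]yx_   read z → write _, move right, go to s1
s1 | xx__[y]x_   read y → write x, move right, go to s0
s0 | xx__x[x]_   read x → write x, move right, go to s1
s1 | xx__xx[_]   read _ → write y, move left, go to s1
s1 | xx__x[x]y   read x → write y, move left, go to s0
s0 | xx__[x]yy   read x → write x, move right, go to s1
s1 | xx__x[y]y   read y → write x, move right, go to s0
s0 | xx__xx[y]   read y → write _, move left, go to s0
s0 | xx__x[x]_   read x → write x, move right, go to s1
s1 | xx__xx[_]
After 14 steps: state s1, head at 6, tape xx__xx.

state s1, head at 6, tape xx__xx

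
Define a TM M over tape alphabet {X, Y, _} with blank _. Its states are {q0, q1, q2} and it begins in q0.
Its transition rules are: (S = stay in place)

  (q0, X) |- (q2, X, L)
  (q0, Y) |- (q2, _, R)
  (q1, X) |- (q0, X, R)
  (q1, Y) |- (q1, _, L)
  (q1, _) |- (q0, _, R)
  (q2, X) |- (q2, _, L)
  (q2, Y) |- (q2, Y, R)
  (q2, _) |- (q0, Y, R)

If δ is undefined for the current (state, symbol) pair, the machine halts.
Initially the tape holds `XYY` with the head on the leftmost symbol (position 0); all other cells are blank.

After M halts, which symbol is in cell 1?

state=q0 head=0 tape=_[X]YY__   (q0,X)→(q2,X,L)
state=q2 head=-1 tape=[_]XYY__   (q2,_)→(q0,Y,R)
state=q0 head=0 tape=Y[X]YY__   (q0,X)→(q2,X,L)
state=q2 head=-1 tape=[Y]XYY__   (q2,Y)→(q2,Y,R)
state=q2 head=0 tape=Y[X]YY__   (q2,X)→(q2,_,L)
state=q2 head=-1 tape=[Y]_YY__   (q2,Y)→(q2,Y,R)
state=q2 head=0 tape=Y[_]YY__   (q2,_)→(q0,Y,R)
state=q0 head=1 tape=YY[Y]Y__   (q0,Y)→(q2,_,R)
state=q2 head=2 tape=YY_[Y]__   (q2,Y)→(q2,Y,R)
state=q2 head=3 tape=YY_Y[_]_   (q2,_)→(q0,Y,R)
state=q0 head=4 tape=YY_YY[_]
Cell 1 holds _ when M halts.

_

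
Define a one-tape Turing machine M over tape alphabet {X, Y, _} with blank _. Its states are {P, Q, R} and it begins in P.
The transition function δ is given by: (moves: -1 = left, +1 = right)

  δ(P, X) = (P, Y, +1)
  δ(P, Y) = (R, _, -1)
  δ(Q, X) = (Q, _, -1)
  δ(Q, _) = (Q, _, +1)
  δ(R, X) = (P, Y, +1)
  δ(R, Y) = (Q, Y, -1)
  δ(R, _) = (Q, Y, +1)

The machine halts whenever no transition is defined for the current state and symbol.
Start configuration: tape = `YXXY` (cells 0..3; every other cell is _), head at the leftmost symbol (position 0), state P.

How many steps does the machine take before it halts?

9

P | _[Y]XXY   read Y → write _, move -1, go to R
R | [_]_XXY   read _ → write Y, move +1, go to Q
Q | Y[_]XXY   read _ → write _, move +1, go to Q
Q | Y_[X]XY   read X → write _, move -1, go to Q
Q | Y[_]_XY   read _ → write _, move +1, go to Q
Q | Y_[_]XY   read _ → write _, move +1, go to Q
Q | Y__[X]Y   read X → write _, move -1, go to Q
Q | Y_[_]_Y   read _ → write _, move +1, go to Q
Q | Y__[_]Y   read _ → write _, move +1, go to Q
Q | Y___[Y]
M halts after 9 transitions.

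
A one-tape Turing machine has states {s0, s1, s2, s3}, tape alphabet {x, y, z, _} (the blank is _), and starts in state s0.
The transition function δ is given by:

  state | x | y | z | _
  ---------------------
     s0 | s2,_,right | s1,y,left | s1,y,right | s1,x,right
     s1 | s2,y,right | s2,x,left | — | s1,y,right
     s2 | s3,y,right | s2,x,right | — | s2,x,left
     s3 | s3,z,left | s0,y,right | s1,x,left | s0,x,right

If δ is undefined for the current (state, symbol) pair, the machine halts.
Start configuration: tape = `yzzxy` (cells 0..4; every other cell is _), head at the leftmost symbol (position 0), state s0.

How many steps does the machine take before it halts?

12

s0 | _[y]zzxy   read y → write y, move left, go to s1
s1 | [_]yzzxy   read _ → write y, move right, go to s1
s1 | y[y]zzxy   read y → write x, move left, go to s2
s2 | [y]xzzxy   read y → write x, move right, go to s2
s2 | x[x]zzxy   read x → write y, move right, go to s3
s3 | xy[z]zxy   read z → write x, move left, go to s1
s1 | x[y]xzxy   read y → write x, move left, go to s2
s2 | [x]xxzxy   read x → write y, move right, go to s3
s3 | y[x]xzxy   read x → write z, move left, go to s3
s3 | [y]zxzxy   read y → write y, move right, go to s0
s0 | y[z]xzxy   read z → write y, move right, go to s1
s1 | yy[x]zxy   read x → write y, move right, go to s2
s2 | yyy[z]xy
M halts after 12 transitions.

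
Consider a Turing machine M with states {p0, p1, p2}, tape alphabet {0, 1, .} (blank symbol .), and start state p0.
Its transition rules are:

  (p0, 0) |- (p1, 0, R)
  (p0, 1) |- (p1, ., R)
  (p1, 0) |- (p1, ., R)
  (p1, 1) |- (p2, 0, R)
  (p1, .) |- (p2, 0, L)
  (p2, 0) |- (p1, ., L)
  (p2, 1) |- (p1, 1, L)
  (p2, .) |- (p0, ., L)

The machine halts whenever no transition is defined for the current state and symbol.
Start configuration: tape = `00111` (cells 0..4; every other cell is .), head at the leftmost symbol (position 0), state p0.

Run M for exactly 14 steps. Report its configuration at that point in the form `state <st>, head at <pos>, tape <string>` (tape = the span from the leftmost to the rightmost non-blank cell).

p0 | [0]0111.   read 0 → write 0, move R, go to p1
p1 | 0[0]111.   read 0 → write ., move R, go to p1
p1 | 0.[1]11.   read 1 → write 0, move R, go to p2
p2 | 0.0[1]1.   read 1 → write 1, move L, go to p1
p1 | 0.[0]11.   read 0 → write ., move R, go to p1
p1 | 0..[1]1.   read 1 → write 0, move R, go to p2
p2 | 0..0[1].   read 1 → write 1, move L, go to p1
p1 | 0..[0]1.   read 0 → write ., move R, go to p1
p1 | 0...[1].   read 1 → write 0, move R, go to p2
p2 | 0...0[.]   read . → write ., move L, go to p0
p0 | 0...[0].   read 0 → write 0, move R, go to p1
p1 | 0...0[.]   read . → write 0, move L, go to p2
p2 | 0...[0]0   read 0 → write ., move L, go to p1
p1 | 0..[.].0   read . → write 0, move L, go to p2
p2 | 0.[.]0.0
After 14 steps: state p2, head at 2, tape 0..0.0.

state p2, head at 2, tape 0..0.0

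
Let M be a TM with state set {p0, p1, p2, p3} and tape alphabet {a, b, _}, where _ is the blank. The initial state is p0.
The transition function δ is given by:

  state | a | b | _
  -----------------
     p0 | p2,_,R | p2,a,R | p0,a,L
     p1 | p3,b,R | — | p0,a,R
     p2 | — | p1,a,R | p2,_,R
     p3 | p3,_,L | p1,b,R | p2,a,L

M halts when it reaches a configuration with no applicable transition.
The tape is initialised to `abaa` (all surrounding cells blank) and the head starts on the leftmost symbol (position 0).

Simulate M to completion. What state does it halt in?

p2

p0 | [a]baa_   read a → write _, move R, go to p2
p2 | _[b]aa_   read b → write a, move R, go to p1
p1 | _a[a]a_   read a → write b, move R, go to p3
p3 | _ab[a]_   read a → write _, move L, go to p3
p3 | _a[b]__   read b → write b, move R, go to p1
p1 | _ab[_]_   read _ → write a, move R, go to p0
p0 | _aba[_]   read _ → write a, move L, go to p0
p0 | _ab[a]a   read a → write _, move R, go to p2
p2 | _ab_[a]
No transition is defined for (p2, a); M halts in state p2.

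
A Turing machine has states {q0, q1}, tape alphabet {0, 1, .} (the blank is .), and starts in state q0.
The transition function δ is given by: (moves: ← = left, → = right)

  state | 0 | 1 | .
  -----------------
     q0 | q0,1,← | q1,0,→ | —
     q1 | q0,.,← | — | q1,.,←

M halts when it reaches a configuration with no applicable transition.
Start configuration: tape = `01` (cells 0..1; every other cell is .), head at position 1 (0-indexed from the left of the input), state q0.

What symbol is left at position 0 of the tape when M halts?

1

state=q0 head=1 tape=.0[1].   (q0,1)→(q1,0,→)
state=q1 head=2 tape=.00[.]   (q1,.)→(q1,.,←)
state=q1 head=1 tape=.0[0].   (q1,0)→(q0,.,←)
state=q0 head=0 tape=.[0]..   (q0,0)→(q0,1,←)
state=q0 head=-1 tape=[.]1..
Cell 0 holds 1 when M halts.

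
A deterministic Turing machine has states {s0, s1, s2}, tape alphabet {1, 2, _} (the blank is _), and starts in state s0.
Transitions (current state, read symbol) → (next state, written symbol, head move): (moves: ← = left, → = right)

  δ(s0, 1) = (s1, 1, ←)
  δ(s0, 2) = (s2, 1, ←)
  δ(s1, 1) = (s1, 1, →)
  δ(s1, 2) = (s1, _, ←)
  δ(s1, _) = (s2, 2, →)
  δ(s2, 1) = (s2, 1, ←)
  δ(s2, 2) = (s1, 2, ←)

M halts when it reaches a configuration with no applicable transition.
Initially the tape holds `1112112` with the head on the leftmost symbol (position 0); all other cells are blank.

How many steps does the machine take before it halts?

8

state=s0 head=0 tape=___[1]112112   (s0,1)→(s1,1,←)
state=s1 head=-1 tape=__[_]1112112   (s1,_)→(s2,2,→)
state=s2 head=0 tape=__2[1]112112   (s2,1)→(s2,1,←)
state=s2 head=-1 tape=__[2]1112112   (s2,2)→(s1,2,←)
state=s1 head=-2 tape=_[_]21112112   (s1,_)→(s2,2,→)
state=s2 head=-1 tape=_2[2]1112112   (s2,2)→(s1,2,←)
state=s1 head=-2 tape=_[2]21112112   (s1,2)→(s1,_,←)
state=s1 head=-3 tape=[_]_21112112   (s1,_)→(s2,2,→)
state=s2 head=-2 tape=2[_]21112112
M halts after 8 transitions.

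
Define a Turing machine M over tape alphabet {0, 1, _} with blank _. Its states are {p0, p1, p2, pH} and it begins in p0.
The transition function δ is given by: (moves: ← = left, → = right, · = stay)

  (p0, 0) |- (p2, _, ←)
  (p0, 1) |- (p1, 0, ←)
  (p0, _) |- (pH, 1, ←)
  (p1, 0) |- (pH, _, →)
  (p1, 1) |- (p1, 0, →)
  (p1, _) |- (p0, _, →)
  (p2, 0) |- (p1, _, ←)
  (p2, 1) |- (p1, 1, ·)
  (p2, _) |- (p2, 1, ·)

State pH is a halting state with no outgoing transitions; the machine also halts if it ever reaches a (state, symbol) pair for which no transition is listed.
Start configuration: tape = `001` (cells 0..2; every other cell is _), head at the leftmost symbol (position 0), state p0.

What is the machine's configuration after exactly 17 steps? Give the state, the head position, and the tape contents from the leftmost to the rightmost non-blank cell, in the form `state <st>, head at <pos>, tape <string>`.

p0 | _[0]01_   read 0 → write _, move ←, go to p2
p2 | [_]_01_   read _ → write 1, move ·, go to p2
p2 | [1]_01_   read 1 → write 1, move ·, go to p1
p1 | [1]_01_   read 1 → write 0, move →, go to p1
p1 | 0[_]01_   read _ → write _, move →, go to p0
p0 | 0_[0]1_   read 0 → write _, move ←, go to p2
p2 | 0[_]_1_   read _ → write 1, move ·, go to p2
p2 | 0[1]_1_   read 1 → write 1, move ·, go to p1
p1 | 0[1]_1_   read 1 → write 0, move →, go to p1
p1 | 00[_]1_   read _ → write _, move →, go to p0
p0 | 00_[1]_   read 1 → write 0, move ←, go to p1
p1 | 00[_]0_   read _ → write _, move →, go to p0
p0 | 00_[0]_   read 0 → write _, move ←, go to p2
p2 | 00[_]__   read _ → write 1, move ·, go to p2
p2 | 00[1]__   read 1 → write 1, move ·, go to p1
p1 | 00[1]__   read 1 → write 0, move →, go to p1
p1 | 000[_]_   read _ → write _, move →, go to p0
p0 | 000_[_]
After 17 steps: state p0, head at 3, tape 000.

state p0, head at 3, tape 000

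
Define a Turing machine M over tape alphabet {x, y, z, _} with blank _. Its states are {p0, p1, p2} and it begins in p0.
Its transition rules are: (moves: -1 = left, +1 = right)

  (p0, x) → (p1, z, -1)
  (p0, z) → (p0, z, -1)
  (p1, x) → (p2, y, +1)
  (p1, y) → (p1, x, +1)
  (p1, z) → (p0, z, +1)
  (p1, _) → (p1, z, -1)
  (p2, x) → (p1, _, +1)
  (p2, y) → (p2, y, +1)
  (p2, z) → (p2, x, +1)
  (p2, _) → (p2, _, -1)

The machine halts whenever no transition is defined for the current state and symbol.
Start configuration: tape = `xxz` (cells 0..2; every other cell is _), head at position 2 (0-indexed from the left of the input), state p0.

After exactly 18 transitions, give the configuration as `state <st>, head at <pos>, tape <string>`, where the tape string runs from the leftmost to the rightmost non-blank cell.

p0 | xx[z]__   read z → write z, move -1, go to p0
p0 | x[x]z__   read x → write z, move -1, go to p1
p1 | [x]zz__   read x → write y, move +1, go to p2
p2 | y[z]z__   read z → write x, move +1, go to p2
p2 | yx[z]__   read z → write x, move +1, go to p2
p2 | yxx[_]_   read _ → write _, move -1, go to p2
p2 | yx[x]__   read x → write _, move +1, go to p1
p1 | yx_[_]_   read _ → write z, move -1, go to p1
p1 | yx[_]z_   read _ → write z, move -1, go to p1
p1 | y[x]zz_   read x → write y, move +1, go to p2
p2 | yy[z]z_   read z → write x, move +1, go to p2
p2 | yyx[z]_   read z → write x, move +1, go to p2
p2 | yyxx[_]   read _ → write _, move -1, go to p2
p2 | yyx[x]_   read x → write _, move +1, go to p1
p1 | yyx_[_]   read _ → write z, move -1, go to p1
p1 | yyx[_]z   read _ → write z, move -1, go to p1
p1 | yy[x]zz   read x → write y, move +1, go to p2
p2 | yyy[z]z   read z → write x, move +1, go to p2
p2 | yyyx[z]
After 18 steps: state p2, head at 4, tape yyyxz.

state p2, head at 4, tape yyyxz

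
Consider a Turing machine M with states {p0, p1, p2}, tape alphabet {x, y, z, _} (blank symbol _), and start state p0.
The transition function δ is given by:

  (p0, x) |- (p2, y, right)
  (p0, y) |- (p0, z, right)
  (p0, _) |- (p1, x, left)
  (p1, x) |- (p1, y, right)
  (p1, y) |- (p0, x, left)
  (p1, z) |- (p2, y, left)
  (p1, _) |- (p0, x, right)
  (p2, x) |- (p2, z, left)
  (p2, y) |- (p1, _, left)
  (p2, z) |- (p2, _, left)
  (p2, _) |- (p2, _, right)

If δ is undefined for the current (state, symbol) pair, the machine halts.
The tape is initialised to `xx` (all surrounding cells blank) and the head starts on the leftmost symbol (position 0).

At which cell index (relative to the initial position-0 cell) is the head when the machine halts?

p0 | ___[x]x   read x → write y, move right, go to p2
p2 | ___y[x]   read x → write z, move left, go to p2
p2 | ___[y]z   read y → write _, move left, go to p1
p1 | __[_]_z   read _ → write x, move right, go to p0
p0 | __x[_]z   read _ → write x, move left, go to p1
p1 | __[x]xz   read x → write y, move right, go to p1
p1 | __y[x]z   read x → write y, move right, go to p1
p1 | __yy[z]   read z → write y, move left, go to p2
p2 | __y[y]y   read y → write _, move left, go to p1
p1 | __[y]_y   read y → write x, move left, go to p0
p0 | _[_]x_y   read _ → write x, move left, go to p1
p1 | [_]xx_y   read _ → write x, move right, go to p0
p0 | x[x]x_y   read x → write y, move right, go to p2
p2 | xy[x]_y   read x → write z, move left, go to p2
p2 | x[y]z_y   read y → write _, move left, go to p1
p1 | [x]_z_y   read x → write y, move right, go to p1
p1 | y[_]z_y   read _ → write x, move right, go to p0
p0 | yx[z]_y
At halt the head is at cell -1.

-1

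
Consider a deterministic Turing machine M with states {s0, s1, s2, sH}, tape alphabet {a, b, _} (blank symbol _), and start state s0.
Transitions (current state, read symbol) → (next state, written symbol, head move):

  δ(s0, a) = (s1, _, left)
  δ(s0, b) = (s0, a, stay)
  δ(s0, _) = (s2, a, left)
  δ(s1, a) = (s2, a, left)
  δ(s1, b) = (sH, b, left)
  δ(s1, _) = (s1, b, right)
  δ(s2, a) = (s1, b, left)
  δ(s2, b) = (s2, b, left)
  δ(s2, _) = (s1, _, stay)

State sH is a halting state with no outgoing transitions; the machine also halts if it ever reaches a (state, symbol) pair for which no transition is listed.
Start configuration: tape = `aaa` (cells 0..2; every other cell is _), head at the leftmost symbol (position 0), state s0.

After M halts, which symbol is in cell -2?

b

s0 | __[a]aa   read a → write _, move left, go to s1
s1 | _[_]_aa   read _ → write b, move right, go to s1
s1 | _b[_]aa   read _ → write b, move right, go to s1
s1 | _bb[a]a   read a → write a, move left, go to s2
s2 | _b[b]aa   read b → write b, move left, go to s2
s2 | _[b]baa   read b → write b, move left, go to s2
s2 | [_]bbaa   read _ → write _, move stay, go to s1
s1 | [_]bbaa   read _ → write b, move right, go to s1
s1 | b[b]baa   read b → write b, move left, go to sH
sH | [b]bbaa
Cell -2 holds b when M halts.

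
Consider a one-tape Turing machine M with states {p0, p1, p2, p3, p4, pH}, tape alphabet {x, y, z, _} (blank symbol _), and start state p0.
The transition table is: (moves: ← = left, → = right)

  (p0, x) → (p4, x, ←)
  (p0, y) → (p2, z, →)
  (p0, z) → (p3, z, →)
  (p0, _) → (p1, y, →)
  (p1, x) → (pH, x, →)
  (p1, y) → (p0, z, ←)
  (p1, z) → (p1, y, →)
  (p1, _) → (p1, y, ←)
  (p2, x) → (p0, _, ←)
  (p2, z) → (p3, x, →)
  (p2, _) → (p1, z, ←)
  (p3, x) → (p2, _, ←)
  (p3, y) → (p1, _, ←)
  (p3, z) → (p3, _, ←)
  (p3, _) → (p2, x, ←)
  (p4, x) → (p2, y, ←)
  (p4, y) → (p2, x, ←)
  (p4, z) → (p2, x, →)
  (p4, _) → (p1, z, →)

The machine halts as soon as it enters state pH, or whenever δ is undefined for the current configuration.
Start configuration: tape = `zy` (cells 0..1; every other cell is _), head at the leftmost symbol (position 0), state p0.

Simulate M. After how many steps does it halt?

27

state=p0 head=0 tape=_[z]y_   (p0,z)→(p3,z,→)
state=p3 head=1 tape=_z[y]_   (p3,y)→(p1,_,←)
state=p1 head=0 tape=_[z]__   (p1,z)→(p1,y,→)
state=p1 head=1 tape=_y[_]_   (p1,_)→(p1,y,←)
state=p1 head=0 tape=_[y]y_   (p1,y)→(p0,z,←)
state=p0 head=-1 tape=[_]zy_   (p0,_)→(p1,y,→)
state=p1 head=0 tape=y[z]y_   (p1,z)→(p1,y,→)
state=p1 head=1 tape=yy[y]_   (p1,y)→(p0,z,←)
state=p0 head=0 tape=y[y]z_   (p0,y)→(p2,z,→)
state=p2 head=1 tape=yz[z]_   (p2,z)→(p3,x,→)
state=p3 head=2 tape=yzx[_]   (p3,_)→(p2,x,←)
state=p2 head=1 tape=yz[x]x   (p2,x)→(p0,_,←)
state=p0 head=0 tape=y[z]_x   (p0,z)→(p3,z,→)
state=p3 head=1 tape=yz[_]x   (p3,_)→(p2,x,←)
state=p2 head=0 tape=y[z]xx   (p2,z)→(p3,x,→)
state=p3 head=1 tape=yx[x]x   (p3,x)→(p2,_,←)
state=p2 head=0 tape=y[x]_x   (p2,x)→(p0,_,←)
state=p0 head=-1 tape=[y]__x   (p0,y)→(p2,z,→)
state=p2 head=0 tape=z[_]_x   (p2,_)→(p1,z,←)
state=p1 head=-1 tape=[z]z_x   (p1,z)→(p1,y,→)
state=p1 head=0 tape=y[z]_x   (p1,z)→(p1,y,→)
state=p1 head=1 tape=yy[_]x   (p1,_)→(p1,y,←)
state=p1 head=0 tape=y[y]yx   (p1,y)→(p0,z,←)
state=p0 head=-1 tape=[y]zyx   (p0,y)→(p2,z,→)
state=p2 head=0 tape=z[z]yx   (p2,z)→(p3,x,→)
state=p3 head=1 tape=zx[y]x   (p3,y)→(p1,_,←)
state=p1 head=0 tape=z[x]_x   (p1,x)→(pH,x,→)
state=pH head=1 tape=zx[_]x
M halts after 27 transitions.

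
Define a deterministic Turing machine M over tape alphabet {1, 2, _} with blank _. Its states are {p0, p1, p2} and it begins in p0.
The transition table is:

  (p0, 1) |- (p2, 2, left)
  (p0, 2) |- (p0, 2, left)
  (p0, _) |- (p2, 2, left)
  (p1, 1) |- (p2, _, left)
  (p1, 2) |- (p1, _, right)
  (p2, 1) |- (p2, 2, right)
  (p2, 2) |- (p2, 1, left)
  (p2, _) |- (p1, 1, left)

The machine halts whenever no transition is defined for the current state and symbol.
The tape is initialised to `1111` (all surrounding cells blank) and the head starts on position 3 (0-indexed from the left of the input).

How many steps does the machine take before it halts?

p0 | __111[1]_   read 1 → write 2, move left, go to p2
p2 | __11[1]2_   read 1 → write 2, move right, go to p2
p2 | __112[2]_   read 2 → write 1, move left, go to p2
p2 | __11[2]1_   read 2 → write 1, move left, go to p2
p2 | __1[1]11_   read 1 → write 2, move right, go to p2
p2 | __12[1]1_   read 1 → write 2, move right, go to p2
p2 | __122[1]_   read 1 → write 2, move right, go to p2
p2 | __1222[_]   read _ → write 1, move left, go to p1
p1 | __122[2]1   read 2 → write _, move right, go to p1
p1 | __122_[1]   read 1 → write _, move left, go to p2
p2 | __122[_]_   read _ → write 1, move left, go to p1
p1 | __12[2]1_   read 2 → write _, move right, go to p1
p1 | __12_[1]_   read 1 → write _, move left, go to p2
p2 | __12[_]__   read _ → write 1, move left, go to p1
p1 | __1[2]1__   read 2 → write _, move right, go to p1
p1 | __1_[1]__   read 1 → write _, move left, go to p2
p2 | __1[_]___   read _ → write 1, move left, go to p1
p1 | __[1]1___   read 1 → write _, move left, go to p2
p2 | _[_]_1___   read _ → write 1, move left, go to p1
p1 | [_]1_1___
M halts after 19 transitions.

19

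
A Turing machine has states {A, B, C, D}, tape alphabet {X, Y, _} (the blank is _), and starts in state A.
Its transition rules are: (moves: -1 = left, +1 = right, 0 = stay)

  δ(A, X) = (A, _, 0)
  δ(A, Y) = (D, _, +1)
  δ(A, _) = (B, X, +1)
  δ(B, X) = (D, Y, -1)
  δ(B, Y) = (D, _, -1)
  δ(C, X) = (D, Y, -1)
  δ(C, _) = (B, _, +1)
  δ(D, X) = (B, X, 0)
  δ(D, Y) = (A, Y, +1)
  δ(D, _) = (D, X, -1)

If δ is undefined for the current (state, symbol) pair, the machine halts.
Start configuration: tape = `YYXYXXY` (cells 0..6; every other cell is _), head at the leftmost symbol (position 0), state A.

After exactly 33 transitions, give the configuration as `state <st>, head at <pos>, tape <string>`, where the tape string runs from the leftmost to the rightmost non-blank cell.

state A, head at 6, tape Y_Y_Y_X

A | [Y]YXYXXY_   read Y → write _, move +1, go to D
D | _[Y]XYXXY_   read Y → write Y, move +1, go to A
A | _Y[X]YXXY_   read X → write _, move 0, go to A
A | _Y[_]YXXY_   read _ → write X, move +1, go to B
B | _YX[Y]XXY_   read Y → write _, move -1, go to D
D | _Y[X]_XXY_   read X → write X, move 0, go to B
B | _Y[X]_XXY_   read X → write Y, move -1, go to D
D | _[Y]Y_XXY_   read Y → write Y, move +1, go to A
A | _Y[Y]_XXY_   read Y → write _, move +1, go to D
D | _Y_[_]XXY_   read _ → write X, move -1, go to D
D | _Y[_]XXXY_   read _ → write X, move -1, go to D
D | _[Y]XXXXY_   read Y → write Y, move +1, go to A
A | _Y[X]XXXY_   read X → write _, move 0, go to A
A | _Y[_]XXXY_   read _ → write X, move +1, go to B
B | _YX[X]XXY_   read X → write Y, move -1, go to D
D | _Y[X]YXXY_   read X → write X, move 0, go to B
B | _Y[X]YXXY_   read X → write Y, move -1, go to D
D | _[Y]YYXXY_   read Y → write Y, move +1, go to A
A | _Y[Y]YXXY_   read Y → write _, move +1, go to D
D | _Y_[Y]XXY_   read Y → write Y, move +1, go to A
A | _Y_Y[X]XY_   read X → write _, move 0, go to A
A | _Y_Y[_]XY_   read _ → write X, move +1, go to B
B | _Y_YX[X]Y_   read X → write Y, move -1, go to D
D | _Y_Y[X]YY_   read X → write X, move 0, go to B
B | _Y_Y[X]YY_   read X → write Y, move -1, go to D
D | _Y_[Y]YYY_   read Y → write Y, move +1, go to A
A | _Y_Y[Y]YY_   read Y → write _, move +1, go to D
D | _Y_Y_[Y]Y_   read Y → write Y, move +1, go to A
A | _Y_Y_Y[Y]_   read Y → write _, move +1, go to D
D | _Y_Y_Y_[_]   read _ → write X, move -1, go to D
D | _Y_Y_Y[_]X   read _ → write X, move -1, go to D
D | _Y_Y_[Y]XX   read Y → write Y, move +1, go to A
A | _Y_Y_Y[X]X   read X → write _, move 0, go to A
A | _Y_Y_Y[_]X
After 33 steps: state A, head at 6, tape Y_Y_Y_X.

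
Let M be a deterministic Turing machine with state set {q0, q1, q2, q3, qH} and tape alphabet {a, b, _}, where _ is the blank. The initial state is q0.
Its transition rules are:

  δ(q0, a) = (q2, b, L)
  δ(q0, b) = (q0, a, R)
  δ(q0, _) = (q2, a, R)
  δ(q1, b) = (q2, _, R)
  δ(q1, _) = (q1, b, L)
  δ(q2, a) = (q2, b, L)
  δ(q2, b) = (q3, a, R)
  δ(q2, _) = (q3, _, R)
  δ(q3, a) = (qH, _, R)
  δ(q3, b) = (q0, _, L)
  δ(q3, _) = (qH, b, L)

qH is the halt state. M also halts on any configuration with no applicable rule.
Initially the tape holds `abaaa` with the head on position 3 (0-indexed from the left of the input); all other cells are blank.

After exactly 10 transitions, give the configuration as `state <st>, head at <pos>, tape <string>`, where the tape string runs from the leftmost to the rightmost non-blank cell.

state q3, head at 1, tape a_b_ba

state=q0 head=3 tape=_aba[a]a   (q0,a)→(q2,b,L)
state=q2 head=2 tape=_ab[a]ba   (q2,a)→(q2,b,L)
state=q2 head=1 tape=_a[b]bba   (q2,b)→(q3,a,R)
state=q3 head=2 tape=_aa[b]ba   (q3,b)→(q0,_,L)
state=q0 head=1 tape=_a[a]_ba   (q0,a)→(q2,b,L)
state=q2 head=0 tape=_[a]b_ba   (q2,a)→(q2,b,L)
state=q2 head=-1 tape=[_]bb_ba   (q2,_)→(q3,_,R)
state=q3 head=0 tape=_[b]b_ba   (q3,b)→(q0,_,L)
state=q0 head=-1 tape=[_]_b_ba   (q0,_)→(q2,a,R)
state=q2 head=0 tape=a[_]b_ba   (q2,_)→(q3,_,R)
state=q3 head=1 tape=a_[b]_ba
After 10 steps: state q3, head at 1, tape a_b_ba.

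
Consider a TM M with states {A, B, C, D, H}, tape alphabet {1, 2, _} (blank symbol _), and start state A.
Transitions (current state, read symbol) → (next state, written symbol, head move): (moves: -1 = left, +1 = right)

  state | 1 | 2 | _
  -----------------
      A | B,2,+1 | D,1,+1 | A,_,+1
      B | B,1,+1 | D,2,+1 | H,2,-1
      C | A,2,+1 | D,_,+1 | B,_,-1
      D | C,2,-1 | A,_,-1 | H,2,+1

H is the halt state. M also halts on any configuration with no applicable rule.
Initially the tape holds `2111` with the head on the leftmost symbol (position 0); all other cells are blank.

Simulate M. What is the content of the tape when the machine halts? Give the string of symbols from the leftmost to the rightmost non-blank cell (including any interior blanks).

state=A head=0 tape=[2]111__   (A,2)→(D,1,+1)
state=D head=1 tape=1[1]11__   (D,1)→(C,2,-1)
state=C head=0 tape=[1]211__   (C,1)→(A,2,+1)
state=A head=1 tape=2[2]11__   (A,2)→(D,1,+1)
state=D head=2 tape=21[1]1__   (D,1)→(C,2,-1)
state=C head=1 tape=2[1]21__   (C,1)→(A,2,+1)
state=A head=2 tape=22[2]1__   (A,2)→(D,1,+1)
state=D head=3 tape=221[1]__   (D,1)→(C,2,-1)
state=C head=2 tape=22[1]2__   (C,1)→(A,2,+1)
state=A head=3 tape=222[2]__   (A,2)→(D,1,+1)
state=D head=4 tape=2221[_]_   (D,_)→(H,2,+1)
state=H head=5 tape=22212[_]
The non-blank tape span at halt is 22212.

22212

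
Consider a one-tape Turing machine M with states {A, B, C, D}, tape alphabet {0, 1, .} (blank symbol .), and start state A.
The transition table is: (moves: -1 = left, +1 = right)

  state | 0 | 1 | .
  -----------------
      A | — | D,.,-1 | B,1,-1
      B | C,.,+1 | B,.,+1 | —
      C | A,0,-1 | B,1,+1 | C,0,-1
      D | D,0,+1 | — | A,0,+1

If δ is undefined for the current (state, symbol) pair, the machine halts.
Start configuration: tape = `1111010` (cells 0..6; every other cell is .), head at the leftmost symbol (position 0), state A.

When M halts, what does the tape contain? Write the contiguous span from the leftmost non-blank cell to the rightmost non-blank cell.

A | .[1]111010..   read 1 → write ., move -1, go to D
D | [.].111010..   read . → write 0, move +1, go to A
A | 0[.]111010..   read . → write 1, move -1, go to B
B | [0]1111010..   read 0 → write ., move +1, go to C
C | .[1]111010..   read 1 → write 1, move +1, go to B
B | .1[1]11010..   read 1 → write ., move +1, go to B
B | .1.[1]1010..   read 1 → write ., move +1, go to B
B | .1..[1]010..   read 1 → write ., move +1, go to B
B | .1...[0]10..   read 0 → write ., move +1, go to C
C | .1....[1]0..   read 1 → write 1, move +1, go to B
B | .1....1[0]..   read 0 → write ., move +1, go to C
C | .1....1.[.].   read . → write 0, move -1, go to C
C | .1....1[.]0.   read . → write 0, move -1, go to C
C | .1....[1]00.   read 1 → write 1, move +1, go to B
B | .1....1[0]0.   read 0 → write ., move +1, go to C
C | .1....1.[0].   read 0 → write 0, move -1, go to A
A | .1....1[.]0.   read . → write 1, move -1, go to B
B | .1....[1]10.   read 1 → write ., move +1, go to B
B | .1.....[1]0.   read 1 → write ., move +1, go to B
B | .1......[0].   read 0 → write ., move +1, go to C
C | .1.......[.]   read . → write 0, move -1, go to C
C | .1......[.]0   read . → write 0, move -1, go to C
C | .1.....[.]00   read . → write 0, move -1, go to C
C | .1....[.]000   read . → write 0, move -1, go to C
C | .1...[.]0000   read . → write 0, move -1, go to C
C | .1..[.]00000   read . → write 0, move -1, go to C
C | .1.[.]000000   read . → write 0, move -1, go to C
C | .1[.]0000000   read . → write 0, move -1, go to C
C | .[1]00000000   read 1 → write 1, move +1, go to B
B | .1[0]0000000   read 0 → write ., move +1, go to C
C | .1.[0]000000   read 0 → write 0, move -1, go to A
A | .1[.]0000000   read . → write 1, move -1, go to B
B | .[1]10000000   read 1 → write ., move +1, go to B
B | ..[1]0000000   read 1 → write ., move +1, go to B
B | ...[0]000000   read 0 → write ., move +1, go to C
C | ....[0]00000   read 0 → write 0, move -1, go to A
A | ...[.]000000   read . → write 1, move -1, go to B
B | ..[.]1000000
The non-blank tape span at halt is 1000000.

1000000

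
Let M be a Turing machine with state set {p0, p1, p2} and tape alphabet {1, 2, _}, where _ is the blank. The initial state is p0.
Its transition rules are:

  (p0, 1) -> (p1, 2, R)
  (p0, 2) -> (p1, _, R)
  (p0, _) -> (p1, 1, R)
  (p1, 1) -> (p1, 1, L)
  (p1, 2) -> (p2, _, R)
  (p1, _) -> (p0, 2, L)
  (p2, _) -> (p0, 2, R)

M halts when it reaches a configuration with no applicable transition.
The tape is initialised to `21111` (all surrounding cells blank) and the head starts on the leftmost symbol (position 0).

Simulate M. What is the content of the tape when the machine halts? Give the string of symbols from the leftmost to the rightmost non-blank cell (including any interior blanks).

1_1111

p0 | _[2]1111   read 2 → write _, move R, go to p1
p1 | __[1]111   read 1 → write 1, move L, go to p1
p1 | _[_]1111   read _ → write 2, move L, go to p0
p0 | [_]21111   read _ → write 1, move R, go to p1
p1 | 1[2]1111   read 2 → write _, move R, go to p2
p2 | 1_[1]111
The non-blank tape span at halt is 1_1111.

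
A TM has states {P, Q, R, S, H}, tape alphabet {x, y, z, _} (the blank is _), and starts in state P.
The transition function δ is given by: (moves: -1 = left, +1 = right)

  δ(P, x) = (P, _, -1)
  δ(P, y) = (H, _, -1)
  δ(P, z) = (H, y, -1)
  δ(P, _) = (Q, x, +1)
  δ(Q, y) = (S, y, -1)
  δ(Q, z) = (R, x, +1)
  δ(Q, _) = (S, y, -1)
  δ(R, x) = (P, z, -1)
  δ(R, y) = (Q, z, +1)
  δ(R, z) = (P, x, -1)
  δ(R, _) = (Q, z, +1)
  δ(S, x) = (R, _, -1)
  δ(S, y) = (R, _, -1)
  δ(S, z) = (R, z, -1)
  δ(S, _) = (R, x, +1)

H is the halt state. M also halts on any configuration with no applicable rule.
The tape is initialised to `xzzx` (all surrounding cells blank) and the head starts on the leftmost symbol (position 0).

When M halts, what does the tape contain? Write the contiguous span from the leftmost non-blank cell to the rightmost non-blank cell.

yzzyzzx

P | ____[x]zzx   read x → write _, move -1, go to P
P | ___[_]_zzx   read _ → write x, move +1, go to Q
Q | ___x[_]zzx   read _ → write y, move -1, go to S
S | ___[x]yzzx   read x → write _, move -1, go to R
R | __[_]_yzzx   read _ → write z, move +1, go to Q
Q | __z[_]yzzx   read _ → write y, move -1, go to S
S | __[z]yyzzx   read z → write z, move -1, go to R
R | _[_]zyyzzx   read _ → write z, move +1, go to Q
Q | _z[z]yyzzx   read z → write x, move +1, go to R
R | _zx[y]yzzx   read y → write z, move +1, go to Q
Q | _zxz[y]zzx   read y → write y, move -1, go to S
S | _zx[z]yzzx   read z → write z, move -1, go to R
R | _z[x]zyzzx   read x → write z, move -1, go to P
P | _[z]zzyzzx   read z → write y, move -1, go to H
H | [_]yzzyzzx
The non-blank tape span at halt is yzzyzzx.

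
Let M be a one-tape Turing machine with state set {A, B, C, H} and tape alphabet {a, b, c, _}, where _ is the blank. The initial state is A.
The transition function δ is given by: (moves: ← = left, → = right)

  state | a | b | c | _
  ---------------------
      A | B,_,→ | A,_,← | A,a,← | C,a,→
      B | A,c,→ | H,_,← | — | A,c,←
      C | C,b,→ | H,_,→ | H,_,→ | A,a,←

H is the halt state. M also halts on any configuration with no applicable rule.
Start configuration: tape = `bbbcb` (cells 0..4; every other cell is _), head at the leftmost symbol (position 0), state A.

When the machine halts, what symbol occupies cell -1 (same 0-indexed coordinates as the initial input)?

A | _[b]bbcb   read b → write _, move ←, go to A
A | [_]_bbcb   read _ → write a, move →, go to C
C | a[_]bbcb   read _ → write a, move ←, go to A
A | [a]abbcb   read a → write _, move →, go to B
B | _[a]bbcb   read a → write c, move →, go to A
A | _c[b]bcb   read b → write _, move ←, go to A
A | _[c]_bcb   read c → write a, move ←, go to A
A | [_]a_bcb   read _ → write a, move →, go to C
C | a[a]_bcb   read a → write b, move →, go to C
C | ab[_]bcb   read _ → write a, move ←, go to A
A | a[b]abcb   read b → write _, move ←, go to A
A | [a]_abcb   read a → write _, move →, go to B
B | _[_]abcb   read _ → write c, move ←, go to A
A | [_]cabcb   read _ → write a, move →, go to C
C | a[c]abcb   read c → write _, move →, go to H
H | a_[a]bcb
Cell -1 holds a when M halts.

a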